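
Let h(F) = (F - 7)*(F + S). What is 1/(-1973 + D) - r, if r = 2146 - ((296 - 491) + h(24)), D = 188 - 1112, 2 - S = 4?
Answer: -5698400/2897 ≈ -1967.0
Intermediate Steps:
S = -2 (S = 2 - 1*4 = 2 - 4 = -2)
h(F) = (-7 + F)*(-2 + F) (h(F) = (F - 7)*(F - 2) = (-7 + F)*(-2 + F))
D = -924
r = 1967 (r = 2146 - ((296 - 491) + (14 + 24² - 9*24)) = 2146 - (-195 + (14 + 576 - 216)) = 2146 - (-195 + 374) = 2146 - 1*179 = 2146 - 179 = 1967)
1/(-1973 + D) - r = 1/(-1973 - 924) - 1*1967 = 1/(-2897) - 1967 = -1/2897 - 1967 = -5698400/2897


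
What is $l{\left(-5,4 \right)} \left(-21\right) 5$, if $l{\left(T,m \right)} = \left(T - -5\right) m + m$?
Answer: $-420$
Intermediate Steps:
$l{\left(T,m \right)} = m + m \left(5 + T\right)$ ($l{\left(T,m \right)} = \left(T + 5\right) m + m = \left(5 + T\right) m + m = m \left(5 + T\right) + m = m + m \left(5 + T\right)$)
$l{\left(-5,4 \right)} \left(-21\right) 5 = 4 \left(6 - 5\right) \left(-21\right) 5 = 4 \cdot 1 \left(-21\right) 5 = 4 \left(-21\right) 5 = \left(-84\right) 5 = -420$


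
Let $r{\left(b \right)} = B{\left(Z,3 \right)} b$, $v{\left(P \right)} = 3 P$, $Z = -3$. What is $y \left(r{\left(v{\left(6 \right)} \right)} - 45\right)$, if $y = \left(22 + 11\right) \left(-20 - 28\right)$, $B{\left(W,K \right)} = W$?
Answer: $156816$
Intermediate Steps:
$r{\left(b \right)} = - 3 b$
$y = -1584$ ($y = 33 \left(-48\right) = -1584$)
$y \left(r{\left(v{\left(6 \right)} \right)} - 45\right) = - 1584 \left(- 3 \cdot 3 \cdot 6 - 45\right) = - 1584 \left(\left(-3\right) 18 - 45\right) = - 1584 \left(-54 - 45\right) = \left(-1584\right) \left(-99\right) = 156816$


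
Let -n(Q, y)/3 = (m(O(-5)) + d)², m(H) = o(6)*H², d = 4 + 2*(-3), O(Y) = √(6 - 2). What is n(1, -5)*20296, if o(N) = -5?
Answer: -29469792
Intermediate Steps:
O(Y) = 2 (O(Y) = √4 = 2)
d = -2 (d = 4 - 6 = -2)
m(H) = -5*H²
n(Q, y) = -1452 (n(Q, y) = -3*(-5*2² - 2)² = -3*(-5*4 - 2)² = -3*(-20 - 2)² = -3*(-22)² = -3*484 = -1452)
n(1, -5)*20296 = -1452*20296 = -29469792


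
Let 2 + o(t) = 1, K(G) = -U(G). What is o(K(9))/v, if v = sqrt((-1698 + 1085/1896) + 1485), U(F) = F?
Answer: 2*I*sqrt(190909662)/402763 ≈ 0.068611*I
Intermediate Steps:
K(G) = -G
o(t) = -1 (o(t) = -2 + 1 = -1)
v = I*sqrt(190909662)/948 (v = sqrt((-1698 + 1085*(1/1896)) + 1485) = sqrt((-1698 + 1085/1896) + 1485) = sqrt(-3218323/1896 + 1485) = sqrt(-402763/1896) = I*sqrt(190909662)/948 ≈ 14.575*I)
o(K(9))/v = -1/(I*sqrt(190909662)/948) = -(-2)*I*sqrt(190909662)/402763 = 2*I*sqrt(190909662)/402763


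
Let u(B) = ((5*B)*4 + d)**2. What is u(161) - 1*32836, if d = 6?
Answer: 10374240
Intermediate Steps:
u(B) = (6 + 20*B)**2 (u(B) = ((5*B)*4 + 6)**2 = (20*B + 6)**2 = (6 + 20*B)**2)
u(161) - 1*32836 = 4*(3 + 10*161)**2 - 1*32836 = 4*(3 + 1610)**2 - 32836 = 4*1613**2 - 32836 = 4*2601769 - 32836 = 10407076 - 32836 = 10374240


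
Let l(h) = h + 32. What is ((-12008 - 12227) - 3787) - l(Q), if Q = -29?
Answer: -28025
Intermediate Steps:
l(h) = 32 + h
((-12008 - 12227) - 3787) - l(Q) = ((-12008 - 12227) - 3787) - (32 - 29) = (-24235 - 3787) - 1*3 = -28022 - 3 = -28025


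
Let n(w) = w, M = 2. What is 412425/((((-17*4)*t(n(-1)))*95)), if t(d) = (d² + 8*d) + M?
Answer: 16497/1292 ≈ 12.769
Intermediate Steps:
t(d) = 2 + d² + 8*d (t(d) = (d² + 8*d) + 2 = 2 + d² + 8*d)
412425/((((-17*4)*t(n(-1)))*95)) = 412425/((((-17*4)*(2 + (-1)² + 8*(-1)))*95)) = 412425/((-68*(2 + 1 - 8)*95)) = 412425/((-68*(-5)*95)) = 412425/((340*95)) = 412425/32300 = 412425*(1/32300) = 16497/1292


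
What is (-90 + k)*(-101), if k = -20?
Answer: 11110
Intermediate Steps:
(-90 + k)*(-101) = (-90 - 20)*(-101) = -110*(-101) = 11110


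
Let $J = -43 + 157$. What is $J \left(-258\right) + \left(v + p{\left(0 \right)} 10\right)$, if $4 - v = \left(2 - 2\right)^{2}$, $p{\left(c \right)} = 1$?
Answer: $-29398$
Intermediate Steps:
$J = 114$
$v = 4$ ($v = 4 - \left(2 - 2\right)^{2} = 4 - 0^{2} = 4 - 0 = 4 + 0 = 4$)
$J \left(-258\right) + \left(v + p{\left(0 \right)} 10\right) = 114 \left(-258\right) + \left(4 + 1 \cdot 10\right) = -29412 + \left(4 + 10\right) = -29412 + 14 = -29398$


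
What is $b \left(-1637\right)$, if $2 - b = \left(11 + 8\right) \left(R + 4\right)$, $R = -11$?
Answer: $-220995$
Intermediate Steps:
$b = 135$ ($b = 2 - \left(11 + 8\right) \left(-11 + 4\right) = 2 - 19 \left(-7\right) = 2 - -133 = 2 + 133 = 135$)
$b \left(-1637\right) = 135 \left(-1637\right) = -220995$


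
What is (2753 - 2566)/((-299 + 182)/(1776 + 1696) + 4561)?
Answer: 649264/15835675 ≈ 0.041000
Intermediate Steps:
(2753 - 2566)/((-299 + 182)/(1776 + 1696) + 4561) = 187/(-117/3472 + 4561) = 187/(15835675/3472) = 187*(3472/15835675) = 649264/15835675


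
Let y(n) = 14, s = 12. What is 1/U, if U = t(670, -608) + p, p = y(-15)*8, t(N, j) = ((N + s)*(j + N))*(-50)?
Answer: -1/2114088 ≈ -4.7302e-7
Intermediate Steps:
t(N, j) = -50*(12 + N)*(N + j) (t(N, j) = ((N + 12)*(j + N))*(-50) = ((12 + N)*(N + j))*(-50) = -50*(12 + N)*(N + j))
p = 112 (p = 14*8 = 112)
U = -2114088 (U = (-600*670 - 600*(-608) - 50*670² - 50*670*(-608)) + 112 = (-402000 + 364800 - 50*448900 + 20368000) + 112 = (-402000 + 364800 - 22445000 + 20368000) + 112 = -2114200 + 112 = -2114088)
1/U = 1/(-2114088) = -1/2114088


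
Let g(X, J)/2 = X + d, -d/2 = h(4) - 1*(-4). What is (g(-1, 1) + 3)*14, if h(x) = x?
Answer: -434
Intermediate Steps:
d = -16 (d = -2*(4 - 1*(-4)) = -2*(4 + 4) = -2*8 = -16)
g(X, J) = -32 + 2*X (g(X, J) = 2*(X - 16) = 2*(-16 + X) = -32 + 2*X)
(g(-1, 1) + 3)*14 = ((-32 + 2*(-1)) + 3)*14 = ((-32 - 2) + 3)*14 = (-34 + 3)*14 = -31*14 = -434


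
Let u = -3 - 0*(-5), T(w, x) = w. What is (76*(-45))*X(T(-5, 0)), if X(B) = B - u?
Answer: 6840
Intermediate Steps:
u = -3 (u = -3 - 1*0 = -3 + 0 = -3)
X(B) = 3 + B (X(B) = B - 1*(-3) = B + 3 = 3 + B)
(76*(-45))*X(T(-5, 0)) = (76*(-45))*(3 - 5) = -3420*(-2) = 6840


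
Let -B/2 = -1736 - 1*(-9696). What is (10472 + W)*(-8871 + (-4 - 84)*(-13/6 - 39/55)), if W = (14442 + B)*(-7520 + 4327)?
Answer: -611406950294/15 ≈ -4.0760e+10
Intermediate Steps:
B = -15920 (B = -2*(-1736 - 1*(-9696)) = -2*(-1736 + 9696) = -2*7960 = -15920)
W = 4719254 (W = (14442 - 15920)*(-7520 + 4327) = -1478*(-3193) = 4719254)
(10472 + W)*(-8871 + (-4 - 84)*(-13/6 - 39/55)) = (10472 + 4719254)*(-8871 + (-4 - 84)*(-13/6 - 39/55)) = 4729726*(-8871 - 88*(-13*⅙ - 39*1/55)) = 4729726*(-8871 - 88*(-13/6 - 39/55)) = 4729726*(-8871 - 88*(-949/330)) = 4729726*(-8871 + 3796/15) = 4729726*(-129269/15) = -611406950294/15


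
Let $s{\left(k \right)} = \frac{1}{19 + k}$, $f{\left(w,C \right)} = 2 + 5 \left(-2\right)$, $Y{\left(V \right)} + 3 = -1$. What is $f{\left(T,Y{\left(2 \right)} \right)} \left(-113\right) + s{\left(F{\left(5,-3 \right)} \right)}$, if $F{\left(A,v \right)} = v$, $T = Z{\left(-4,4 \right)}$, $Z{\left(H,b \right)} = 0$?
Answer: $\frac{14465}{16} \approx 904.06$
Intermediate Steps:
$T = 0$
$Y{\left(V \right)} = -4$ ($Y{\left(V \right)} = -3 - 1 = -4$)
$f{\left(w,C \right)} = -8$ ($f{\left(w,C \right)} = 2 - 10 = -8$)
$f{\left(T,Y{\left(2 \right)} \right)} \left(-113\right) + s{\left(F{\left(5,-3 \right)} \right)} = \left(-8\right) \left(-113\right) + \frac{1}{19 - 3} = 904 + \frac{1}{16} = \frac{14465}{16}$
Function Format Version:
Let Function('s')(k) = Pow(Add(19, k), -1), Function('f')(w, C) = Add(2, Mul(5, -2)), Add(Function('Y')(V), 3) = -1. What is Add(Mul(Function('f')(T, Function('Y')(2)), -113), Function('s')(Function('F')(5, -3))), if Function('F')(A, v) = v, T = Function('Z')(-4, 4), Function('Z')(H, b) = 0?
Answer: Rational(14465, 16) ≈ 904.06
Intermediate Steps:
T = 0
Function('Y')(V) = -4 (Function('Y')(V) = Add(-3, -1) = -4)
Function('f')(w, C) = -8 (Function('f')(w, C) = Add(2, -10) = -8)
Add(Mul(Function('f')(T, Function('Y')(2)), -113), Function('s')(Function('F')(5, -3))) = Add(Mul(-8, -113), Pow(Add(19, -3), -1)) = Add(904, Pow(16, -1)) = Add(904, Rational(1, 16)) = Rational(14465, 16)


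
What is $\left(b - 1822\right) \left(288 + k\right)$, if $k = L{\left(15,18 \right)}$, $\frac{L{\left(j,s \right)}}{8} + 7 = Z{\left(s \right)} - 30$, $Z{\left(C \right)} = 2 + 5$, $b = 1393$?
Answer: $-20592$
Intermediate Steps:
$Z{\left(C \right)} = 7$
$L{\left(j,s \right)} = -240$ ($L{\left(j,s \right)} = -56 + 8 \left(7 - 30\right) = -56 + 8 \left(-23\right) = -56 - 184 = -240$)
$k = -240$
$\left(b - 1822\right) \left(288 + k\right) = \left(1393 - 1822\right) \left(288 - 240\right) = \left(-429\right) 48 = -20592$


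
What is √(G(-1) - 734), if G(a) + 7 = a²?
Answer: 2*I*√185 ≈ 27.203*I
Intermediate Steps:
G(a) = -7 + a²
√(G(-1) - 734) = √((-7 + (-1)²) - 734) = √((-7 + 1) - 734) = √(-6 - 734) = √(-740) = 2*I*√185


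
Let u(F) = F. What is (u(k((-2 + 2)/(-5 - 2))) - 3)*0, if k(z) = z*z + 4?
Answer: 0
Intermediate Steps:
k(z) = 4 + z**2 (k(z) = z**2 + 4 = 4 + z**2)
(u(k((-2 + 2)/(-5 - 2))) - 3)*0 = ((4 + ((-2 + 2)/(-5 - 2))**2) - 3)*0 = ((4 + (0/(-7))**2) - 3)*0 = ((4 + (0*(-1/7))**2) - 3)*0 = ((4 + 0**2) - 3)*0 = ((4 + 0) - 3)*0 = (4 - 3)*0 = 1*0 = 0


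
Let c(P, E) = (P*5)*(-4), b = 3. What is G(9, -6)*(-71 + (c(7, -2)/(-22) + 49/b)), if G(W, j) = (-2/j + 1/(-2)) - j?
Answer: -27895/99 ≈ -281.77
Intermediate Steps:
c(P, E) = -20*P (c(P, E) = (5*P)*(-4) = -20*P)
G(W, j) = -1/2 - j - 2/j (G(W, j) = (-2/j + 1*(-1/2)) - j = (-2/j - 1/2) - j = (-1/2 - 2/j) - j = -1/2 - j - 2/j)
G(9, -6)*(-71 + (c(7, -2)/(-22) + 49/b)) = (-1/2 - 1*(-6) - 2/(-6))*(-71 + (-20*7/(-22) + 49/3)) = (-1/2 + 6 - 2*(-1/6))*(-71 + (-140*(-1/22) + 49*(1/3))) = (-1/2 + 6 + 1/3)*(-71 + (70/11 + 49/3)) = 35*(-71 + 749/33)/6 = (35/6)*(-1594/33) = -27895/99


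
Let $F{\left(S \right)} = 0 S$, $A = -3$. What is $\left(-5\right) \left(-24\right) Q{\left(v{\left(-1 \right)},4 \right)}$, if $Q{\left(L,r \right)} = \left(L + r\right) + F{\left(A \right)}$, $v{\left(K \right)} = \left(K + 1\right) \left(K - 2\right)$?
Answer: $480$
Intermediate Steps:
$F{\left(S \right)} = 0$
$v{\left(K \right)} = \left(1 + K\right) \left(-2 + K\right)$
$Q{\left(L,r \right)} = L + r$ ($Q{\left(L,r \right)} = \left(L + r\right) + 0 = L + r$)
$\left(-5\right) \left(-24\right) Q{\left(v{\left(-1 \right)},4 \right)} = \left(-5\right) \left(-24\right) \left(\left(-2 + \left(-1\right)^{2} - -1\right) + 4\right) = 120 \left(\left(-2 + 1 + 1\right) + 4\right) = 120 \left(0 + 4\right) = 120 \cdot 4 = 480$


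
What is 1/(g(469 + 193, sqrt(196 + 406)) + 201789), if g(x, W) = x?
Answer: 1/202451 ≈ 4.9395e-6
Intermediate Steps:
1/(g(469 + 193, sqrt(196 + 406)) + 201789) = 1/((469 + 193) + 201789) = 1/(662 + 201789) = 1/202451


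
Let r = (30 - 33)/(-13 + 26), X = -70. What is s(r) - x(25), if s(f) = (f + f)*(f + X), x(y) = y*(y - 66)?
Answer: 178703/169 ≈ 1057.4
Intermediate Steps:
x(y) = y*(-66 + y)
r = -3/13 ≈ -0.23077
s(f) = 2*f*(-70 + f) (s(f) = (f + f)*(f - 70) = (2*f)*(-70 + f) = 2*f*(-70 + f))
s(r) - x(25) = 2*(-3/13)*(-70 - 3/13) - 25*(-66 + 25) = 2*(-3/13)*(-913/13) - 25*(-41) = 5478/169 - 1*(-1025) = 5478/169 + 1025 = 178703/169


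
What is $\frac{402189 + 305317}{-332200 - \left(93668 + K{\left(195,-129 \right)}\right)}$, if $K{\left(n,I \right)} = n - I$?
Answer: $- \frac{353753}{213096} \approx -1.6601$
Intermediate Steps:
$\frac{402189 + 305317}{-332200 - \left(93668 + K{\left(195,-129 \right)}\right)} = \frac{402189 + 305317}{-332200 - \left(93863 + 129\right)} = \frac{707506}{-332200 - 93992} = \frac{707506}{-426192} = 707506 \left(- \frac{1}{426192}\right) = - \frac{353753}{213096}$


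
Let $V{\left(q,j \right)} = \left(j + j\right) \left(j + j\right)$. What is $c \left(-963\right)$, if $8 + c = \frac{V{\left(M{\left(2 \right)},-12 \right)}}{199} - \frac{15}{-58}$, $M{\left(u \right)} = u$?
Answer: $\frac{53873109}{11542} \approx 4667.6$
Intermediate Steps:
$V{\left(q,j \right)} = 4 j^{2}$ ($V{\left(q,j \right)} = 2 j 2 j = 4 j^{2}$)
$c = - \frac{55943}{11542}$ ($c = -8 - \left(- \frac{15}{58} - \frac{4 \left(-12\right)^{2}}{199}\right) = -8 - \left(- \frac{15}{58} - 4 \cdot 144 \cdot \frac{1}{199}\right) = -8 + \left(576 \cdot \frac{1}{199} + \frac{15}{58}\right) = -8 + \left(\frac{576}{199} + \frac{15}{58}\right) = -8 + \frac{36393}{11542} = - \frac{55943}{11542} \approx -4.8469$)
$c \left(-963\right) = \left(- \frac{55943}{11542}\right) \left(-963\right) = \frac{53873109}{11542}$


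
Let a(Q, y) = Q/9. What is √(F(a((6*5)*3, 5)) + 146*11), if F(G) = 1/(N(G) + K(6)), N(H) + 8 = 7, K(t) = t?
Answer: √40155/5 ≈ 40.077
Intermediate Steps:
N(H) = -1 (N(H) = -8 + 7 = -1)
a(Q, y) = Q/9 (a(Q, y) = Q*(⅑) = Q/9)
F(G) = ⅕ (F(G) = 1/(-1 + 6) = 1/5 = ⅕)
√(F(a((6*5)*3, 5)) + 146*11) = √(⅕ + 146*11) = √(⅕ + 1606) = √(8031/5) = √40155/5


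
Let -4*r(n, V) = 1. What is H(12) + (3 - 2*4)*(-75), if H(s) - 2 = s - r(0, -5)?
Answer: 1557/4 ≈ 389.25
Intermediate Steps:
r(n, V) = -¼ (r(n, V) = -¼*1 = -¼)
H(s) = 9/4 + s (H(s) = 2 + (s - 1*(-¼)) = 2 + (s + ¼) = 2 + (¼ + s) = 9/4 + s)
H(12) + (3 - 2*4)*(-75) = (9/4 + 12) + (3 - 2*4)*(-75) = 57/4 + (3 - 8)*(-75) = 57/4 - 5*(-75) = 57/4 + 375 = 1557/4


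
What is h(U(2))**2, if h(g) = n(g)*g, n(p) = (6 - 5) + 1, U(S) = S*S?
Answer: 64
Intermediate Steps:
U(S) = S**2
n(p) = 2 (n(p) = 1 + 1 = 2)
h(g) = 2*g
h(U(2))**2 = (2*2**2)**2 = (2*4)**2 = 8**2 = 64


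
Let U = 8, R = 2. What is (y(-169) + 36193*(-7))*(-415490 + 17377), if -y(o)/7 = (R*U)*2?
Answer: 100951503975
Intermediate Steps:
y(o) = -224 (y(o) = -7*2*8*2 = -112*2 = -7*32 = -224)
(y(-169) + 36193*(-7))*(-415490 + 17377) = (-224 + 36193*(-7))*(-415490 + 17377) = (-224 - 253351)*(-398113) = -253575*(-398113) = 100951503975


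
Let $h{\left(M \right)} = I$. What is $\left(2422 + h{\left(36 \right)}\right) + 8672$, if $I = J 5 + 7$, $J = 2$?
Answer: $11111$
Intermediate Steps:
$I = 17$ ($I = 2 \cdot 5 + 7 = 10 + 7 = 17$)
$h{\left(M \right)} = 17$
$\left(2422 + h{\left(36 \right)}\right) + 8672 = \left(2422 + 17\right) + 8672 = 2439 + 8672 = 11111$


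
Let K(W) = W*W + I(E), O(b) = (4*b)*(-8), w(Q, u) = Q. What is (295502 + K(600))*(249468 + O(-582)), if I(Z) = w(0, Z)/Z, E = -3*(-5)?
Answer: 175734842184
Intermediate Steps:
E = 15
O(b) = -32*b
I(Z) = 0 (I(Z) = 0/Z = 0)
K(W) = W² (K(W) = W*W + 0 = W² + 0 = W²)
(295502 + K(600))*(249468 + O(-582)) = (295502 + 600²)*(249468 - 32*(-582)) = (295502 + 360000)*(249468 + 18624) = 655502*268092 = 175734842184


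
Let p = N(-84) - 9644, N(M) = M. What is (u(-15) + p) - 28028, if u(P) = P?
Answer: -37771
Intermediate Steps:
p = -9728 (p = -84 - 9644 = -9728)
(u(-15) + p) - 28028 = (-15 - 9728) - 28028 = -9743 - 28028 = -37771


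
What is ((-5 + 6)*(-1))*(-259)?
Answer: 259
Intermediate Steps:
((-5 + 6)*(-1))*(-259) = (1*(-1))*(-259) = -1*(-259) = 259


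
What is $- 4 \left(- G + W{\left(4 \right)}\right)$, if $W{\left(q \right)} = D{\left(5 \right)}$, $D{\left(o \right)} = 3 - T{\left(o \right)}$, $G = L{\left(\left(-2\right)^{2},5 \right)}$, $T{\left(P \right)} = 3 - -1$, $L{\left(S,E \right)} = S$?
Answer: $20$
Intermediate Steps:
$T{\left(P \right)} = 4$ ($T{\left(P \right)} = 3 + 1 = 4$)
$G = 4$ ($G = \left(-2\right)^{2} = 4$)
$D{\left(o \right)} = -1$ ($D{\left(o \right)} = 3 - 4 = -1$)
$W{\left(q \right)} = -1$
$- 4 \left(- G + W{\left(4 \right)}\right) = - 4 \left(\left(-1\right) 4 - 1\right) = - 4 \left(-4 - 1\right) = \left(-4\right) \left(-5\right) = 20$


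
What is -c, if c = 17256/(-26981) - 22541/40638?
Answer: 1309428049/1096453878 ≈ 1.1942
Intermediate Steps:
c = -1309428049/1096453878 (c = 17256*(-1/26981) - 22541*1/40638 = -17256/26981 - 22541/40638 = -1309428049/1096453878 ≈ -1.1942)
-c = -1*(-1309428049/1096453878) = 1309428049/1096453878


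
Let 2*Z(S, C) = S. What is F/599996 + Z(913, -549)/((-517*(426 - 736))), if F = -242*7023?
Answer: -12368888393/4370970860 ≈ -2.8298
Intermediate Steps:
Z(S, C) = S/2
F = -1699566
F/599996 + Z(913, -549)/((-517*(426 - 736))) = -1699566/599996 + ((½)*913)/((-517*(426 - 736))) = -1699566*1/599996 + 913/(2*((-517*(-310)))) = -849783/299998 + (913/2)/160270 = -849783/299998 + (913/2)*(1/160270) = -849783/299998 + 83/29140 = -12368888393/4370970860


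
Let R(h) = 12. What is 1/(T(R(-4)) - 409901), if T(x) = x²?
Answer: -1/409757 ≈ -2.4405e-6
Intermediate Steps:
1/(T(R(-4)) - 409901) = 1/(12² - 409901) = 1/(144 - 409901) = 1/(-409757) = -1/409757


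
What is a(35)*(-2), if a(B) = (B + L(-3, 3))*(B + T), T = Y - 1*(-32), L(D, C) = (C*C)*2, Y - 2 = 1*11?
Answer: -8480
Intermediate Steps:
Y = 13 (Y = 2 + 1*11 = 2 + 11 = 13)
L(D, C) = 2*C² (L(D, C) = C²*2 = 2*C²)
T = 45 (T = 13 - 1*(-32) = 13 + 32 = 45)
a(B) = (18 + B)*(45 + B) (a(B) = (B + 2*3²)*(B + 45) = (B + 2*9)*(45 + B) = (B + 18)*(45 + B) = (18 + B)*(45 + B))
a(35)*(-2) = (810 + 35² + 63*35)*(-2) = (810 + 1225 + 2205)*(-2) = 4240*(-2) = -8480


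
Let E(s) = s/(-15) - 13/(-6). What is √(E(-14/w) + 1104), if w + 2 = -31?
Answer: √120458470/330 ≈ 33.259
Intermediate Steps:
w = -33 (w = -2 - 31 = -33)
E(s) = 13/6 - s/15 (E(s) = s*(-1/15) - 13*(-⅙) = -s/15 + 13/6 = 13/6 - s/15)
√(E(-14/w) + 1104) = √((13/6 - (-14)/(15*(-33))) + 1104) = √((13/6 - (-14)*(-1)/(15*33)) + 1104) = √((13/6 - 1/15*14/33) + 1104) = √((13/6 - 14/495) + 1104) = √(2117/990 + 1104) = √(1095077/990) = √120458470/330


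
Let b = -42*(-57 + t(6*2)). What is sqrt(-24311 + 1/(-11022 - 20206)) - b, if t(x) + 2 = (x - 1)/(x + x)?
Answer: -9835/4 + I*sqrt(5926948777563)/15614 ≈ -2458.8 + 155.92*I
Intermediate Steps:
t(x) = -2 + (-1 + x)/(2*x) (t(x) = -2 + (x - 1)/(x + x) = -2 + (-1 + x)/((2*x)) = -2 + (-1 + x)*(1/(2*x)) = -2 + (-1 + x)/(2*x))
b = 9835/4 (b = -42*(-57 + (-1 - 18*2)/(2*((6*2)))) = -42*(-57 + (1/2)*(-1 - 3*12)/12) = -42*(-57 + (1/2)*(1/12)*(-1 - 36)) = -42*(-57 + (1/2)*(1/12)*(-37)) = -42*(-57 - 37/24) = -42*(-1405/24) = 9835/4 ≈ 2458.8)
sqrt(-24311 + 1/(-11022 - 20206)) - b = sqrt(-24311 + 1/(-11022 - 20206)) - 1*9835/4 = sqrt(-24311 + 1/(-31228)) - 9835/4 = sqrt(-24311 - 1/31228) - 9835/4 = sqrt(-759183909/31228) - 9835/4 = I*sqrt(5926948777563)/15614 - 9835/4 = -9835/4 + I*sqrt(5926948777563)/15614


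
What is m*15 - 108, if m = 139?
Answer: 1977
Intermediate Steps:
m*15 - 108 = 139*15 - 108 = 2085 - 108 = 1977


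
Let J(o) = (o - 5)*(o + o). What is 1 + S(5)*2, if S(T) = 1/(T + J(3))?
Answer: 5/7 ≈ 0.71429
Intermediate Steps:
J(o) = 2*o*(-5 + o) (J(o) = (-5 + o)*(2*o) = 2*o*(-5 + o))
S(T) = 1/(-12 + T) (S(T) = 1/(T + 2*3*(-5 + 3)) = 1/(T + 2*3*(-2)) = 1/(T - 12) = 1/(-12 + T))
1 + S(5)*2 = 1 + 2/(-12 + 5) = 1 + 2/(-7) = 1 - ⅐*2 = 1 - 2/7 = 5/7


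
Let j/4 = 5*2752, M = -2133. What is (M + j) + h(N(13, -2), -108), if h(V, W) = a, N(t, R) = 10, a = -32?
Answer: 52875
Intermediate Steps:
h(V, W) = -32
j = 55040 (j = 4*(5*2752) = 4*13760 = 55040)
(M + j) + h(N(13, -2), -108) = (-2133 + 55040) - 32 = 52907 - 32 = 52875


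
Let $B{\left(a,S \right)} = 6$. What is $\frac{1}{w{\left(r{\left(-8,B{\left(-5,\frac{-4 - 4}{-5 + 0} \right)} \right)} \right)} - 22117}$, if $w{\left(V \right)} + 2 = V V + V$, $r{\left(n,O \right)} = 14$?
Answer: $- \frac{1}{21909} \approx -4.5643 \cdot 10^{-5}$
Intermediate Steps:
$w{\left(V \right)} = -2 + V + V^{2}$ ($w{\left(V \right)} = -2 + \left(V V + V\right) = -2 + \left(V^{2} + V\right) = -2 + \left(V + V^{2}\right) = -2 + V + V^{2}$)
$\frac{1}{w{\left(r{\left(-8,B{\left(-5,\frac{-4 - 4}{-5 + 0} \right)} \right)} \right)} - 22117} = \frac{1}{\left(-2 + 14 + 14^{2}\right) - 22117} = \frac{1}{\left(-2 + 14 + 196\right) - 22117} = \frac{1}{208 - 22117} = \frac{1}{-21909} = - \frac{1}{21909}$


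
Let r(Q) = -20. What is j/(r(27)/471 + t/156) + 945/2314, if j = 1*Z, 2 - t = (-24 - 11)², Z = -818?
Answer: 46542164379/446720014 ≈ 104.19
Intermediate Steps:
t = -1223 (t = 2 - (-24 - 11)² = 2 - 1*(-35)² = 2 - 1*1225 = 2 - 1225 = -1223)
j = -818 (j = 1*(-818) = -818)
j/(r(27)/471 + t/156) + 945/2314 = -818/(-20/471 - 1223/156) + 945/2314 = -818/(-193051/24492) + 945/2314 = -818*(-24492/193051) + 945/2314 = 20034456/193051 + 945/2314 = 46542164379/446720014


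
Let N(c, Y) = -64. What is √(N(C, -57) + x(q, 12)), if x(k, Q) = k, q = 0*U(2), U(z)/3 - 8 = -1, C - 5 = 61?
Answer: 8*I ≈ 8.0*I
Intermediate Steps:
C = 66 (C = 5 + 61 = 66)
U(z) = 21 (U(z) = 24 + 3*(-1) = 24 - 3 = 21)
q = 0 (q = 0*21 = 0)
√(N(C, -57) + x(q, 12)) = √(-64 + 0) = √(-64) = 8*I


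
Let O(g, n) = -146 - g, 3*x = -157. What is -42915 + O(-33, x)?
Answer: -43028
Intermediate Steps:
x = -157/3 (x = (⅓)*(-157) = -157/3 ≈ -52.333)
-42915 + O(-33, x) = -42915 + (-146 - 1*(-33)) = -42915 + (-146 + 33) = -42915 - 113 = -43028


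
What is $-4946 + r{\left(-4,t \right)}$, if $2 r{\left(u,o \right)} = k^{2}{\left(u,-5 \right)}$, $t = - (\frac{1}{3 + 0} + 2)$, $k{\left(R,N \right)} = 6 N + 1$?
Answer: $- \frac{9051}{2} \approx -4525.5$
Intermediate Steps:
$k{\left(R,N \right)} = 1 + 6 N$
$t = - \frac{7}{3}$ ($t = - (\frac{1}{3} + 2) = \left(-1\right) \frac{7}{3} = - \frac{7}{3} \approx -2.3333$)
$r{\left(u,o \right)} = \frac{841}{2}$ ($r{\left(u,o \right)} = \frac{\left(1 + 6 \left(-5\right)\right)^{2}}{2} = \frac{\left(1 - 30\right)^{2}}{2} = \frac{\left(-29\right)^{2}}{2} = \frac{1}{2} \cdot 841 = \frac{841}{2}$)
$-4946 + r{\left(-4,t \right)} = -4946 + \frac{841}{2} = - \frac{9051}{2}$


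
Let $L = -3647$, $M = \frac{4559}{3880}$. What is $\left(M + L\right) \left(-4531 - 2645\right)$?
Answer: $\frac{130812201}{5} \approx 2.6162 \cdot 10^{7}$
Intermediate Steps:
$M = \frac{47}{40}$ ($M = 4559 \cdot \frac{1}{3880} = \frac{47}{40} \approx 1.175$)
$\left(M + L\right) \left(-4531 - 2645\right) = \left(\frac{47}{40} - 3647\right) \left(-4531 - 2645\right) = \left(- \frac{145833}{40}\right) \left(-7176\right) = \frac{130812201}{5}$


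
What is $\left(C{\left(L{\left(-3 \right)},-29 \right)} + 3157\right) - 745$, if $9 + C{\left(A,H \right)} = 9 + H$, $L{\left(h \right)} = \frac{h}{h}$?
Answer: $2383$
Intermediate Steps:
$L{\left(h \right)} = 1$
$C{\left(A,H \right)} = H$ ($C{\left(A,H \right)} = -9 + \left(9 + H\right) = H$)
$\left(C{\left(L{\left(-3 \right)},-29 \right)} + 3157\right) - 745 = \left(-29 + 3157\right) - 745 = 3128 - 745 = 2383$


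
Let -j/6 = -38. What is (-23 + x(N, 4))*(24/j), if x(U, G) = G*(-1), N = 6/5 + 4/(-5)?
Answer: -54/19 ≈ -2.8421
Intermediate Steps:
j = 228 (j = -6*(-38) = 228)
N = ⅖ (N = 6*(⅕) + 4*(-⅕) = 6/5 - ⅘ = ⅖ ≈ 0.40000)
x(U, G) = -G
(-23 + x(N, 4))*(24/j) = (-23 - 1*4)*(24/228) = (-23 - 4)*(24*(1/228)) = -27*2/19 = -54/19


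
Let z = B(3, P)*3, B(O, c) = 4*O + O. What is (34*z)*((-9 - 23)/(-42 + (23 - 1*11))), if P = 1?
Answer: 1632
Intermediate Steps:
B(O, c) = 5*O
z = 45 (z = (5*3)*3 = 15*3 = 45)
(34*z)*((-9 - 23)/(-42 + (23 - 1*11))) = (34*45)*((-9 - 23)/(-42 + (23 - 1*11))) = 1530*(-32/(-42 + (23 - 11))) = 1530*(-32/(-42 + 12)) = 1530*(-32/(-30)) = 1530*(-32*(-1/30)) = 1530*(16/15) = 1632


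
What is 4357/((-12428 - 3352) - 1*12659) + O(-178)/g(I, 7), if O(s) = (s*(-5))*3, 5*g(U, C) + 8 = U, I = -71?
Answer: -380004853/2246681 ≈ -169.14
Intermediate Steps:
g(U, C) = -8/5 + U/5
O(s) = -15*s (O(s) = -5*s*3 = -15*s)
4357/((-12428 - 3352) - 1*12659) + O(-178)/g(I, 7) = 4357/((-12428 - 3352) - 1*12659) + (-15*(-178))/(-8/5 + (1/5)*(-71)) = 4357/(-15780 - 12659) + 2670/(-8/5 - 71/5) = 4357/(-28439) + 2670/(-79/5) = 4357*(-1/28439) + 2670*(-5/79) = -4357/28439 - 13350/79 = -380004853/2246681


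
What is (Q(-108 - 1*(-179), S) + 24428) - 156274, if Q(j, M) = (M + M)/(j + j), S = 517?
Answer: -9360549/71 ≈ -1.3184e+5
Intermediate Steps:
Q(j, M) = M/j (Q(j, M) = (2*M)/((2*j)) = (2*M)*(1/(2*j)) = M/j)
(Q(-108 - 1*(-179), S) + 24428) - 156274 = (517/(-108 - 1*(-179)) + 24428) - 156274 = (517/(-108 + 179) + 24428) - 156274 = (517/71 + 24428) - 156274 = 1734905/71 - 156274 = -9360549/71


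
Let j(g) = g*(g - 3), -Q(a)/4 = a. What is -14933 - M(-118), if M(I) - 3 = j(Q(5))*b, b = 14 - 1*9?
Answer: -17236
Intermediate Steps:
b = 5 (b = 14 - 9 = 5)
Q(a) = -4*a
j(g) = g*(-3 + g)
M(I) = 2303 (M(I) = 3 + ((-4*5)*(-3 - 4*5))*5 = 3 - 20*(-3 - 20)*5 = 3 - 20*(-23)*5 = 3 + 460*5 = 3 + 2300 = 2303)
-14933 - M(-118) = -14933 - 1*2303 = -14933 - 2303 = -17236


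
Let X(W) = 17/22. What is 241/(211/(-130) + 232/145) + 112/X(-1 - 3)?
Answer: -525218/51 ≈ -10298.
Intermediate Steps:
X(W) = 17/22 (X(W) = 17*(1/22) = 17/22)
241/(211/(-130) + 232/145) + 112/X(-1 - 3) = 241/(211/(-130) + 232/145) + 112/(17/22) = 241/(211*(-1/130) + 232*(1/145)) + 112*(22/17) = 241/(-211/130 + 8/5) + 2464/17 = 241/(-3/130) + 2464/17 = 241*(-130/3) + 2464/17 = -31330/3 + 2464/17 = -525218/51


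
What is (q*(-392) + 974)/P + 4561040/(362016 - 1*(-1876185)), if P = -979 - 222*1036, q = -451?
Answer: 655591930874/516959523171 ≈ 1.2682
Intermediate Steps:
P = -230971 (P = -979 - 229992 = -230971)
(q*(-392) + 974)/P + 4561040/(362016 - 1*(-1876185)) = (-451*(-392) + 974)/(-230971) + 4561040/(362016 - 1*(-1876185)) = (176792 + 974)*(-1/230971) + 4561040/(362016 + 1876185) = 177766*(-1/230971) + 4561040/2238201 = -177766/230971 + 4561040*(1/2238201) = -177766/230971 + 4561040/2238201 = 655591930874/516959523171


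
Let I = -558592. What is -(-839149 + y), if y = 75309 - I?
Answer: 205248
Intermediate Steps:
y = 633901 (y = 75309 - 1*(-558592) = 75309 + 558592 = 633901)
-(-839149 + y) = -(-839149 + 633901) = -1*(-205248) = 205248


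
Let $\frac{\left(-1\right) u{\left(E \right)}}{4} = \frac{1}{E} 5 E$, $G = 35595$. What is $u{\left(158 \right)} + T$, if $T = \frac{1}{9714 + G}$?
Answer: $- \frac{906179}{45309} \approx -20.0$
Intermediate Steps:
$T = \frac{1}{45309}$ ($T = \frac{1}{9714 + 35595} = \frac{1}{45309} \approx 2.2071 \cdot 10^{-5}$)
$u{\left(E \right)} = -20$ ($u{\left(E \right)} = - 4 \frac{1}{E} 5 E = - 4 \frac{5}{E} E = \left(-4\right) 5 = -20$)
$u{\left(158 \right)} + T = -20 + \frac{1}{45309} = - \frac{906179}{45309}$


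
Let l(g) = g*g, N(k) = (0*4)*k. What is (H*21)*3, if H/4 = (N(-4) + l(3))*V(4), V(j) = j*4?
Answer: 36288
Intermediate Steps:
N(k) = 0 (N(k) = 0*k = 0)
V(j) = 4*j
l(g) = g**2
H = 576 (H = 4*((0 + 3**2)*(4*4)) = 4*((0 + 9)*16) = 4*(9*16) = 4*144 = 576)
(H*21)*3 = (576*21)*3 = 12096*3 = 36288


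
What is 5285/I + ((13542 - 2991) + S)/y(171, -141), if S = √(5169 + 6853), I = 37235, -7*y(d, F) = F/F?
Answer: -550012022/7447 - 7*√12022 ≈ -74624.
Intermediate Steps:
y(d, F) = -⅐ (y(d, F) = -F/(7*F) = -⅐*1 = -⅐)
S = √12022 ≈ 109.64
5285/I + ((13542 - 2991) + S)/y(171, -141) = 5285/37235 + ((13542 - 2991) + √12022)/(-⅐) = 5285*(1/37235) + (10551 + √12022)*(-7) = 1057/7447 + (-73857 - 7*√12022) = -550012022/7447 - 7*√12022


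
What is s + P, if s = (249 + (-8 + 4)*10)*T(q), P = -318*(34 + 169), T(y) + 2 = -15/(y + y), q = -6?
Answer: -258843/4 ≈ -64711.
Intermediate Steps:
T(y) = -2 - 15/(2*y) (T(y) = -2 - 15/(y + y) = -2 - 15*1/(2*y) = -2 - 15/(2*y))
P = -64554 (P = -318*203 = -64554)
s = -627/4 (s = (249 + (-8 + 4)*10)*(-2 - 15/2/(-6)) = (249 - 4*10)*(-2 - 15/2*(-⅙)) = (249 - 40)*(-2 + 5/4) = 209*(-¾) = -627/4 ≈ -156.75)
s + P = -627/4 - 64554 = -258843/4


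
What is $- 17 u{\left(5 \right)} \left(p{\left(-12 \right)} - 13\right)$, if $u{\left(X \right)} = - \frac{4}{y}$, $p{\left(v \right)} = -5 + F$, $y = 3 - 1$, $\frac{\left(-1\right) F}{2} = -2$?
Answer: $-476$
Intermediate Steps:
$F = 4$ ($F = \left(-2\right) \left(-2\right) = 4$)
$y = 2$ ($y = 3 - 1 = 2$)
$p{\left(v \right)} = -1$ ($p{\left(v \right)} = -5 + 4 = -1$)
$u{\left(X \right)} = -2$ ($u{\left(X \right)} = - \frac{4}{2} = \left(-4\right) \frac{1}{2} = -2$)
$- 17 u{\left(5 \right)} \left(p{\left(-12 \right)} - 13\right) = \left(-17\right) \left(-2\right) \left(-1 - 13\right) = 34 \left(-14\right) = -476$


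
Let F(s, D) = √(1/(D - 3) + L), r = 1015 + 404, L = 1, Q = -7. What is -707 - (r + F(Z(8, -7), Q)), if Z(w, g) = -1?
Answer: -2126 - 3*√10/10 ≈ -2126.9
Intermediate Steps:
r = 1419
F(s, D) = √(1 + 1/(-3 + D)) (F(s, D) = √(1/(D - 3) + 1) = √(1/(-3 + D) + 1) = √(1 + 1/(-3 + D)))
-707 - (r + F(Z(8, -7), Q)) = -707 - (1419 + √((-2 - 7)/(-3 - 7))) = -707 - (1419 + √(-9/(-10))) = -707 - (1419 + √(-⅒*(-9))) = -707 - (1419 + √(9/10)) = -707 - (1419 + 3*√10/10) = -707 + (-1419 - 3*√10/10) = -2126 - 3*√10/10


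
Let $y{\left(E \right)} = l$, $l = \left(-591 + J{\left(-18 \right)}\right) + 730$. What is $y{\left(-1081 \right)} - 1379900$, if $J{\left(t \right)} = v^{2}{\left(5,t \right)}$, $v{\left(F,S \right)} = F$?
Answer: $-1379736$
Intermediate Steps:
$J{\left(t \right)} = 25$ ($J{\left(t \right)} = 5^{2} = 25$)
$l = 164$ ($l = \left(-591 + 25\right) + 730 = -566 + 730 = 164$)
$y{\left(E \right)} = 164$
$y{\left(-1081 \right)} - 1379900 = 164 - 1379900 = -1379736$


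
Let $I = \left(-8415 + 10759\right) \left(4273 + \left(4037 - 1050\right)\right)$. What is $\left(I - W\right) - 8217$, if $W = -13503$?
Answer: $17022726$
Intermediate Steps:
$I = 17017440$ ($I = 2344 \left(4273 + 2987\right) = 2344 \cdot 7260 = 17017440$)
$\left(I - W\right) - 8217 = \left(17017440 - -13503\right) - 8217 = \left(17017440 + 13503\right) - 8217 = 17030943 - 8217 = 17022726$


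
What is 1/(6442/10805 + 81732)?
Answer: 10805/883120702 ≈ 1.2235e-5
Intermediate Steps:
1/(6442/10805 + 81732) = 1/(883120702/10805) = 10805/883120702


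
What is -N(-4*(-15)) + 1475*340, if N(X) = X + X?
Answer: 501380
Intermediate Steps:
N(X) = 2*X
-N(-4*(-15)) + 1475*340 = -2*(-4*(-15)) + 1475*340 = -2*60 + 501500 = -1*120 + 501500 = -120 + 501500 = 501380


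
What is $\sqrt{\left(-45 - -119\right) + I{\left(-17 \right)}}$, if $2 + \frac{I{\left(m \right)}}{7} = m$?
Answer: $i \sqrt{59} \approx 7.6811 i$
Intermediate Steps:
$I{\left(m \right)} = -14 + 7 m$
$\sqrt{\left(-45 - -119\right) + I{\left(-17 \right)}} = \sqrt{\left(-45 - -119\right) + \left(-14 + 7 \left(-17\right)\right)} = \sqrt{\left(-45 + 119\right) - 133} = \sqrt{74 - 133} = \sqrt{-59} = i \sqrt{59}$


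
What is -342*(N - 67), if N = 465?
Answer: -136116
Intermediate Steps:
-342*(N - 67) = -342*(465 - 67) = -342*398 = -136116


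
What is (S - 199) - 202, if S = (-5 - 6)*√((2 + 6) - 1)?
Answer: -401 - 11*√7 ≈ -430.10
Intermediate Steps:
S = -11*√7 (S = -11*√(8 - 1) = -11*√7 ≈ -29.103)
(S - 199) - 202 = (-11*√7 - 199) - 202 = (-199 - 11*√7) - 202 = -401 - 11*√7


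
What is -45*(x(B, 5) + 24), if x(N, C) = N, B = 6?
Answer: -1350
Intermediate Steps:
-45*(x(B, 5) + 24) = -45*(6 + 24) = -45*30 = -1350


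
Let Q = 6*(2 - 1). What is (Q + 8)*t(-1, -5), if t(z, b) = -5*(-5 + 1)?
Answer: 280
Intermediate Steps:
Q = 6 (Q = 6*1 = 6)
t(z, b) = 20 (t(z, b) = -5*(-4) = 20)
(Q + 8)*t(-1, -5) = (6 + 8)*20 = 14*20 = 280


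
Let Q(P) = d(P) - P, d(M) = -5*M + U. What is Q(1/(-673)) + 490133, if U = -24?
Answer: 329843363/673 ≈ 4.9011e+5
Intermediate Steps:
d(M) = -24 - 5*M (d(M) = -5*M - 24 = -24 - 5*M)
Q(P) = -24 - 6*P (Q(P) = (-24 - 5*P) - P = -24 - 6*P)
Q(1/(-673)) + 490133 = (-24 - 6/(-673)) + 490133 = (-24 - 6*(-1/673)) + 490133 = (-24 + 6/673) + 490133 = -16146/673 + 490133 = 329843363/673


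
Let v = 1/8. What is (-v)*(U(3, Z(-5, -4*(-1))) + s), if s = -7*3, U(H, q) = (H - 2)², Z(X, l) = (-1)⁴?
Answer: 5/2 ≈ 2.5000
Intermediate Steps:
Z(X, l) = 1
U(H, q) = (-2 + H)²
s = -21
v = ⅛ ≈ 0.12500
(-v)*(U(3, Z(-5, -4*(-1))) + s) = (-1*⅛)*((-2 + 3)² - 21) = -(1² - 21)/8 = -(1 - 21)/8 = -⅛*(-20) = 5/2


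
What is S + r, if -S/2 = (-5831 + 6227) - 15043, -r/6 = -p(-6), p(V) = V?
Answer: 29258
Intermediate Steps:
r = -36 (r = -(-6)*(-6) = -6*6 = -36)
S = 29294 (S = -2*((-5831 + 6227) - 15043) = -2*(396 - 15043) = -2*(-14647) = 29294)
S + r = 29294 - 36 = 29258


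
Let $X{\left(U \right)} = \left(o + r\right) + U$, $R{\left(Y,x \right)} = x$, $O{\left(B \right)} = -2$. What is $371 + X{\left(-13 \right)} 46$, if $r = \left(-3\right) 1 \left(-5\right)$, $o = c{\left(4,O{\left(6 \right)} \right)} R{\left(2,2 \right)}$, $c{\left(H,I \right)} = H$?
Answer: $831$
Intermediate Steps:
$o = 8$ ($o = 4 \cdot 2 = 8$)
$r = 15$ ($r = \left(-3\right) \left(-5\right) = 15$)
$X{\left(U \right)} = 23 + U$ ($X{\left(U \right)} = \left(8 + 15\right) + U = 23 + U$)
$371 + X{\left(-13 \right)} 46 = 371 + \left(23 - 13\right) 46 = 371 + 10 \cdot 46 = 371 + 460 = 831$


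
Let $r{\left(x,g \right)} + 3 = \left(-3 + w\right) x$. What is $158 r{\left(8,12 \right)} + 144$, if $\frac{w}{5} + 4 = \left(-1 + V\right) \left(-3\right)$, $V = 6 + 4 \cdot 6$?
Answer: $-579242$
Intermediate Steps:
$V = 30$ ($V = 6 + 24 = 30$)
$w = -455$ ($w = -20 + 5 \left(-1 + 30\right) \left(-3\right) = -20 + 5 \cdot 29 \left(-3\right) = -20 + 5 \left(-87\right) = -20 - 435 = -455$)
$r{\left(x,g \right)} = -3 - 458 x$ ($r{\left(x,g \right)} = -3 + \left(-3 - 455\right) x = -3 - 458 x$)
$158 r{\left(8,12 \right)} + 144 = 158 \left(-3 - 3664\right) + 144 = 158 \left(-3667\right) + 144 = -579386 + 144 = -579242$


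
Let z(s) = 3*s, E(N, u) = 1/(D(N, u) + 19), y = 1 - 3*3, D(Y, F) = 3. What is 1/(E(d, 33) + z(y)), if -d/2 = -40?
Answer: -22/527 ≈ -0.041746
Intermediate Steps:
y = -8 (y = 1 - 9 = -8)
d = 80 (d = -2*(-40) = 80)
E(N, u) = 1/22 (E(N, u) = 1/(3 + 19) = 1/22)
1/(E(d, 33) + z(y)) = 1/(1/22 + 3*(-8)) = 1/(1/22 - 24) = 1/(-527/22) = -22/527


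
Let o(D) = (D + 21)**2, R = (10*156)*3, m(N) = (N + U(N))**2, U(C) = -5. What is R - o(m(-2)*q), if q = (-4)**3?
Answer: -9698545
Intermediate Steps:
m(N) = (-5 + N)**2 (m(N) = (N - 5)**2 = (-5 + N)**2)
q = -64
R = 4680 (R = 1560*3 = 4680)
o(D) = (21 + D)**2
R - o(m(-2)*q) = 4680 - (21 + (-5 - 2)**2*(-64))**2 = 4680 - (21 + (-7)**2*(-64))**2 = 4680 - (21 + 49*(-64))**2 = 4680 - (21 - 3136)**2 = 4680 - 1*(-3115)**2 = 4680 - 1*9703225 = 4680 - 9703225 = -9698545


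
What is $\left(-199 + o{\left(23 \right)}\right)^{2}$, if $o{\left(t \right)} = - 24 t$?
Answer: $564001$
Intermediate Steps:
$\left(-199 + o{\left(23 \right)}\right)^{2} = \left(-199 - 552\right)^{2} = \left(-751\right)^{2} = 564001$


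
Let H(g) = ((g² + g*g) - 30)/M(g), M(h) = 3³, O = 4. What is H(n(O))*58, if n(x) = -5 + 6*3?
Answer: 17864/27 ≈ 661.63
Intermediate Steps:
M(h) = 27
n(x) = 13 (n(x) = -5 + 18 = 13)
H(g) = -10/9 + 2*g²/27 (H(g) = ((g² + g*g) - 30)/27 = ((g² + g²) - 30)*(1/27) = (2*g² - 30)*(1/27) = (-30 + 2*g²)*(1/27) = -10/9 + 2*g²/27)
H(n(O))*58 = (-10/9 + (2/27)*13²)*58 = (-10/9 + (2/27)*169)*58 = (-10/9 + 338/27)*58 = (308/27)*58 = 17864/27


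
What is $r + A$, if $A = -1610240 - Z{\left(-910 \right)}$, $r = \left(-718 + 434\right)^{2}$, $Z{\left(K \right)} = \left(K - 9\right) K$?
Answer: $-2365874$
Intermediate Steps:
$Z{\left(K \right)} = K \left(-9 + K\right)$ ($Z{\left(K \right)} = \left(-9 + K\right) K = K \left(-9 + K\right)$)
$r = 80656$ ($r = \left(-284\right)^{2} = 80656$)
$A = -2446530$ ($A = -1610240 - - 910 \left(-9 - 910\right) = -1610240 - \left(-910\right) \left(-919\right) = -1610240 - 836290 = -2446530$)
$r + A = 80656 - 2446530 = -2365874$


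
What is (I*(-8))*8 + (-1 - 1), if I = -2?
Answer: 126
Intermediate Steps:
(I*(-8))*8 + (-1 - 1) = -2*(-8)*8 + (-1 - 1) = 16*8 - 2 = 128 - 2 = 126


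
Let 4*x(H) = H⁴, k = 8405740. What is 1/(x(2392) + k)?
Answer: 1/8184368137964 ≈ 1.2218e-13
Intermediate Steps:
x(H) = H⁴/4
1/(x(2392) + k) = 1/((¼)*2392⁴ + 8405740) = 1/((¼)*32737438928896 + 8405740) = 1/(8184359732224 + 8405740) = 1/8184368137964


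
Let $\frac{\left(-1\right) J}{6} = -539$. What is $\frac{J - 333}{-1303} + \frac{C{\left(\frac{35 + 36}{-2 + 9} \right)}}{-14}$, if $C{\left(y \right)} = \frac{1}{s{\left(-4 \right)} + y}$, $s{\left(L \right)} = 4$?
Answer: $- \frac{575701}{257994} \approx -2.2315$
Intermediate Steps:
$J = 3234$ ($J = \left(-6\right) \left(-539\right) = 3234$)
$C{\left(y \right)} = \frac{1}{4 + y}$
$\frac{J - 333}{-1303} + \frac{C{\left(\frac{35 + 36}{-2 + 9} \right)}}{-14} = \frac{3234 - 333}{-1303} + \frac{1}{\left(4 + \frac{35 + 36}{-2 + 9}\right) \left(-14\right)} = 2901 \left(- \frac{1}{1303}\right) + \frac{1}{4 + \frac{71}{7}} \left(- \frac{1}{14}\right) = - \frac{2901}{1303} + \frac{1}{4 + 71 \cdot \frac{1}{7}} \left(- \frac{1}{14}\right) = - \frac{2901}{1303} + \frac{1}{4 + \frac{71}{7}} \left(- \frac{1}{14}\right) = - \frac{2901}{1303} + \frac{1}{\frac{99}{7}} \left(- \frac{1}{14}\right) = - \frac{2901}{1303} + \frac{7}{99} \left(- \frac{1}{14}\right) = - \frac{2901}{1303} - \frac{1}{198} = - \frac{575701}{257994}$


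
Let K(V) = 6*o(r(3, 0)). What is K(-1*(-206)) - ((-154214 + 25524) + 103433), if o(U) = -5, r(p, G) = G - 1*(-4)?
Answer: 25227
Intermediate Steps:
r(p, G) = 4 + G (r(p, G) = G + 4 = 4 + G)
K(V) = -30 (K(V) = 6*(-5) = -30)
K(-1*(-206)) - ((-154214 + 25524) + 103433) = -30 - ((-154214 + 25524) + 103433) = -30 - (-128690 + 103433) = -30 - 1*(-25257) = -30 + 25257 = 25227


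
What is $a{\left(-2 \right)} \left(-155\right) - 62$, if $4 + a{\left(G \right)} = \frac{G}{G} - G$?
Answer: $93$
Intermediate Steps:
$a{\left(G \right)} = -3 - G$ ($a{\left(G \right)} = -4 - \left(G - \frac{G}{G}\right) = -4 - \left(-1 + G\right) = -3 - G$)
$a{\left(-2 \right)} \left(-155\right) - 62 = \left(-3 - -2\right) \left(-155\right) - 62 = \left(-3 + 2\right) \left(-155\right) - 62 = \left(-1\right) \left(-155\right) - 62 = 155 - 62 = 93$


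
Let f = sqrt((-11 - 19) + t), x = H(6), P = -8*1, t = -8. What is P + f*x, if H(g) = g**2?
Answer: -8 + 36*I*sqrt(38) ≈ -8.0 + 221.92*I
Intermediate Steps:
P = -8
x = 36 (x = 6**2 = 36)
f = I*sqrt(38) (f = sqrt((-11 - 19) - 8) = sqrt(-30 - 8) = sqrt(-38) = I*sqrt(38) ≈ 6.1644*I)
P + f*x = -8 + (I*sqrt(38))*36 = -8 + 36*I*sqrt(38)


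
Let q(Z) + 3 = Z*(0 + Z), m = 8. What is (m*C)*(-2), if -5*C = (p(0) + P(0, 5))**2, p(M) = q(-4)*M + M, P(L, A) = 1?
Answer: 16/5 ≈ 3.2000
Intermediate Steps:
q(Z) = -3 + Z**2 (q(Z) = -3 + Z*(0 + Z) = -3 + Z*Z = -3 + Z**2)
p(M) = 14*M (p(M) = (-3 + (-4)**2)*M + M = (-3 + 16)*M + M = 13*M + M = 14*M)
C = -1/5 (C = -(14*0 + 1)**2/5 = -(0 + 1)**2/5 = -1/5*1**2 = -1/5*1 = -1/5 ≈ -0.20000)
(m*C)*(-2) = (8*(-1/5))*(-2) = -8/5*(-2) = 16/5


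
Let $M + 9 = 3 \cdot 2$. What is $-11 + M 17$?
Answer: $-62$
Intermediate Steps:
$M = -3$ ($M = -9 + 3 \cdot 2 = -9 + 6 = -3$)
$-11 + M 17 = -11 - 51 = -62$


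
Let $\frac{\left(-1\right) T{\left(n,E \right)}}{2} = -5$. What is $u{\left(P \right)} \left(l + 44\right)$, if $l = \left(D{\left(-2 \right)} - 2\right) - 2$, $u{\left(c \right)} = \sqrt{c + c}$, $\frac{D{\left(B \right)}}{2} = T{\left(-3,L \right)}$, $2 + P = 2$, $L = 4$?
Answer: $0$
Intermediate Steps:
$T{\left(n,E \right)} = 10$ ($T{\left(n,E \right)} = \left(-2\right) \left(-5\right) = 10$)
$P = 0$ ($P = -2 + 2 = 0$)
$D{\left(B \right)} = 20$ ($D{\left(B \right)} = 2 \cdot 10 = 20$)
$u{\left(c \right)} = \sqrt{2} \sqrt{c}$ ($u{\left(c \right)} = \sqrt{2 c} = \sqrt{2} \sqrt{c}$)
$l = 16$ ($l = \left(20 - 2\right) - 2 = 18 - 2 = 16$)
$u{\left(P \right)} \left(l + 44\right) = \sqrt{2} \sqrt{0} \left(16 + 44\right) = \sqrt{2} \cdot 0 \cdot 60 = 0 \cdot 60 = 0$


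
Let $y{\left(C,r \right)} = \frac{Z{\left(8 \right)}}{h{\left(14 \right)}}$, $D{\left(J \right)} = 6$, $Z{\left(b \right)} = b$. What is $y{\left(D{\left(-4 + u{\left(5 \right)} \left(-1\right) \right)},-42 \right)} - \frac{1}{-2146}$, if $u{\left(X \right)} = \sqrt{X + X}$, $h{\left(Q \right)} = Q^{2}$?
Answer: $\frac{4341}{105154} \approx 0.041282$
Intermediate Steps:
$u{\left(X \right)} = \sqrt{2} \sqrt{X}$ ($u{\left(X \right)} = \sqrt{2 X} = \sqrt{2} \sqrt{X}$)
$y{\left(C,r \right)} = \frac{2}{49}$ ($y{\left(C,r \right)} = \frac{8}{14^{2}} = \frac{8}{196} = 8 \cdot \frac{1}{196} = \frac{2}{49}$)
$y{\left(D{\left(-4 + u{\left(5 \right)} \left(-1\right) \right)},-42 \right)} - \frac{1}{-2146} = \frac{2}{49} - \frac{1}{-2146} = \frac{2}{49} - - \frac{1}{2146} = \frac{2}{49} + \frac{1}{2146} = \frac{4341}{105154}$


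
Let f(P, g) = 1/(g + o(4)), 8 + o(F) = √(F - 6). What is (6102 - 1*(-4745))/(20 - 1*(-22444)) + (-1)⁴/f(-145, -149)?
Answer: -3516001/22464 + I*√2 ≈ -156.52 + 1.4142*I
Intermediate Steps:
o(F) = -8 + √(-6 + F) (o(F) = -8 + √(F - 6) = -8 + √(-6 + F))
f(P, g) = 1/(-8 + g + I*√2) (f(P, g) = 1/(g + (-8 + √(-6 + 4))) = 1/(g + (-8 + √(-2))) = 1/(g + (-8 + I*√2)) = 1/(-8 + g + I*√2))
(6102 - 1*(-4745))/(20 - 1*(-22444)) + (-1)⁴/f(-145, -149) = (6102 - 1*(-4745))/(20 - 1*(-22444)) + (-1)⁴/(1/(-8 - 149 + I*√2)) = (6102 + 4745)/(20 + 22444) + 1/1/(-157 + I*√2) = 10847/22464 + 1*(-157 + I*√2) = 10847*(1/22464) + (-157 + I*√2) = 10847/22464 + (-157 + I*√2) = -3516001/22464 + I*√2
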